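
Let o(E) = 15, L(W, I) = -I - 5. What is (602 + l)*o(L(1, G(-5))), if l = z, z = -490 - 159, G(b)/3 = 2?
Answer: -705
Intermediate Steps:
G(b) = 6 (G(b) = 3*2 = 6)
L(W, I) = -5 - I
z = -649
l = -649
(602 + l)*o(L(1, G(-5))) = (602 - 649)*15 = -47*15 = -705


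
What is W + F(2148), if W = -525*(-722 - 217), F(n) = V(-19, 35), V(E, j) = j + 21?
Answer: 493031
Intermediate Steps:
V(E, j) = 21 + j
F(n) = 56 (F(n) = 21 + 35 = 56)
W = 492975 (W = -525*(-939) = 492975)
W + F(2148) = 492975 + 56 = 493031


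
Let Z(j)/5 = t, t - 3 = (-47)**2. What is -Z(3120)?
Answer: -11060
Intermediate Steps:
t = 2212 (t = 3 + (-47)**2 = 3 + 2209 = 2212)
Z(j) = 11060 (Z(j) = 5*2212 = 11060)
-Z(3120) = -1*11060 = -11060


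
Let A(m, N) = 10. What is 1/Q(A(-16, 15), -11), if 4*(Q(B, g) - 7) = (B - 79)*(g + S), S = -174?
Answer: 4/12793 ≈ 0.00031267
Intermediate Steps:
Q(B, g) = 7 + (-174 + g)*(-79 + B)/4 (Q(B, g) = 7 + ((B - 79)*(g - 174))/4 = 7 + ((-79 + B)*(-174 + g))/4 = 7 + ((-174 + g)*(-79 + B))/4 = 7 + (-174 + g)*(-79 + B)/4)
1/Q(A(-16, 15), -11) = 1/(6887/2 - 87/2*10 - 79/4*(-11) + (1/4)*10*(-11)) = 1/(6887/2 - 435 + 869/4 - 55/2) = 1/(12793/4) = 4/12793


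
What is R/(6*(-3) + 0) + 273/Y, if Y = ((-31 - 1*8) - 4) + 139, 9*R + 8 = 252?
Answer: 3467/2592 ≈ 1.3376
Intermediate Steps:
R = 244/9 (R = -8/9 + (1/9)*252 = -8/9 + 28 = 244/9 ≈ 27.111)
Y = 96 (Y = ((-31 - 8) - 4) + 139 = (-39 - 4) + 139 = -43 + 139 = 96)
R/(6*(-3) + 0) + 273/Y = 244/(9*(6*(-3) + 0)) + 273/96 = 244/(9*(-18 + 0)) + 273*(1/96) = (244/9)/(-18) + 91/32 = (244/9)*(-1/18) + 91/32 = -122/81 + 91/32 = 3467/2592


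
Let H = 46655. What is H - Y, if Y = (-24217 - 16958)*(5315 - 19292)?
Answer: -575456320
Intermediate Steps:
Y = 575502975 (Y = -41175*(-13977) = 575502975)
H - Y = 46655 - 1*575502975 = 46655 - 575502975 = -575456320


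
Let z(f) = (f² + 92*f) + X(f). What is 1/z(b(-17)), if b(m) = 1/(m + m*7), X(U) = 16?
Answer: 18496/283425 ≈ 0.065259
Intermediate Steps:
b(m) = 1/(8*m) (b(m) = 1/(m + 7*m) = 1/(8*m))
z(f) = 16 + f² + 92*f (z(f) = (f² + 92*f) + 16 = 16 + f² + 92*f)
1/z(b(-17)) = 1/(16 + ((⅛)/(-17))² + 92*((⅛)/(-17))) = 1/(16 + ((⅛)*(-1/17))² + 92*((⅛)*(-1/17))) = 1/(16 + (-1/136)² + 92*(-1/136)) = 1/(16 + 1/18496 - 23/34) = 1/(283425/18496) = 18496/283425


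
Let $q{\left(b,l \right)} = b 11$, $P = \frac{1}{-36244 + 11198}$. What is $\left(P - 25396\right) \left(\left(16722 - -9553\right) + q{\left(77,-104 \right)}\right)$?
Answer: $- \frac{8625721090737}{12523} \approx -6.8879 \cdot 10^{8}$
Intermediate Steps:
$P = - \frac{1}{25046}$ ($P = \frac{1}{-25046} = - \frac{1}{25046} \approx -3.9927 \cdot 10^{-5}$)
$q{\left(b,l \right)} = 11 b$
$\left(P - 25396\right) \left(\left(16722 - -9553\right) + q{\left(77,-104 \right)}\right) = \left(- \frac{1}{25046} - 25396\right) \left(\left(16722 - -9553\right) + 11 \cdot 77\right) = - \frac{636068217 \left(\left(16722 + 9553\right) + 847\right)}{25046} = - \frac{636068217 \left(26275 + 847\right)}{25046} = \left(- \frac{636068217}{25046}\right) 27122 = - \frac{8625721090737}{12523}$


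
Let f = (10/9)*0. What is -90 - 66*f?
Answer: -90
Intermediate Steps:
f = 0 (f = (10*(1/9))*0 = (10/9)*0 = 0)
-90 - 66*f = -90 - 66*0 = -90 + 0 = -90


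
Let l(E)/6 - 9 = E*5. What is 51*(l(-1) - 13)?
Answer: 561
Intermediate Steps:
l(E) = 54 + 30*E (l(E) = 54 + 6*(E*5) = 54 + 6*(5*E) = 54 + 30*E)
51*(l(-1) - 13) = 51*((54 + 30*(-1)) - 13) = 51*((54 - 30) - 13) = 51*(24 - 13) = 51*11 = 561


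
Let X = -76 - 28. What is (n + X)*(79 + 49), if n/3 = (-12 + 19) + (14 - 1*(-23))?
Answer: 3584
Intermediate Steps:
X = -104
n = 132 (n = 3*((-12 + 19) + (14 - 1*(-23))) = 3*(7 + (14 + 23)) = 3*(7 + 37) = 3*44 = 132)
(n + X)*(79 + 49) = (132 - 104)*(79 + 49) = 28*128 = 3584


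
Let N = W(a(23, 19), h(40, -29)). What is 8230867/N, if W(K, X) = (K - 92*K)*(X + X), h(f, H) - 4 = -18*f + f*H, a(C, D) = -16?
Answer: -8230867/5462912 ≈ -1.5067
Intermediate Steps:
h(f, H) = 4 - 18*f + H*f (h(f, H) = 4 + (-18*f + f*H) = 4 + (-18*f + H*f) = 4 - 18*f + H*f)
W(K, X) = -182*K*X (W(K, X) = (-91*K)*(2*X) = -182*K*X)
N = -5462912 (N = -182*(-16)*(4 - 18*40 - 29*40) = -182*(-16)*(4 - 720 - 1160) = -182*(-16)*(-1876) = -5462912)
8230867/N = 8230867/(-5462912) = 8230867*(-1/5462912) = -8230867/5462912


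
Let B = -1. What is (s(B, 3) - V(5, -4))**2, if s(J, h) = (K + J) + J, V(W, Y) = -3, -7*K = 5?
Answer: 4/49 ≈ 0.081633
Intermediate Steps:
K = -5/7 (K = -1/7*5 = -5/7 ≈ -0.71429)
s(J, h) = -5/7 + 2*J (s(J, h) = (-5/7 + J) + J = -5/7 + 2*J)
(s(B, 3) - V(5, -4))**2 = ((-5/7 + 2*(-1)) - 1*(-3))**2 = ((-5/7 - 2) + 3)**2 = (-19/7 + 3)**2 = (2/7)**2 = 4/49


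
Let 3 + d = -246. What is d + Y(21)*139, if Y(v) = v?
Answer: 2670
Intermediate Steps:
d = -249 (d = -3 - 246 = -249)
d + Y(21)*139 = -249 + 21*139 = -249 + 2919 = 2670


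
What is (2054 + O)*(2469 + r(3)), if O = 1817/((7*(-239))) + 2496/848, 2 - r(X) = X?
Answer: 449893726484/88669 ≈ 5.0739e+6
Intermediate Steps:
r(X) = 2 - X
O = 164687/88669 (O = 1817/(-1673) + 2496*(1/848) = 1817*(-1/1673) + 156/53 = -1817/1673 + 156/53 = 164687/88669 ≈ 1.8573)
(2054 + O)*(2469 + r(3)) = (2054 + 164687/88669)*(2469 + (2 - 1*3)) = 182290813*(2469 + (2 - 3))/88669 = 182290813*(2469 - 1)/88669 = (182290813/88669)*2468 = 449893726484/88669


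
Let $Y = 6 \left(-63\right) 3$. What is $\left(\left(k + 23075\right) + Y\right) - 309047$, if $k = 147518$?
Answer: $-139588$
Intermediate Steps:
$Y = -1134$ ($Y = \left(-378\right) 3 = -1134$)
$\left(\left(k + 23075\right) + Y\right) - 309047 = \left(\left(147518 + 23075\right) - 1134\right) - 309047 = \left(170593 - 1134\right) - 309047 = 169459 - 309047 = -139588$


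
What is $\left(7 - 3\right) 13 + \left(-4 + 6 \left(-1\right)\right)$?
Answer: $42$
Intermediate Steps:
$\left(7 - 3\right) 13 + \left(-4 + 6 \left(-1\right)\right) = 4 \cdot 13 - 10 = 52 - 10 = 42$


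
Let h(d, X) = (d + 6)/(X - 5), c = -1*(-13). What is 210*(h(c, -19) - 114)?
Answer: -96425/4 ≈ -24106.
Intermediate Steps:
c = 13
h(d, X) = (6 + d)/(-5 + X)
210*(h(c, -19) - 114) = 210*((6 + 13)/(-5 - 19) - 114) = 210*(19/(-24) - 114) = 210*(-1/24*19 - 114) = 210*(-19/24 - 114) = 210*(-2755/24) = -96425/4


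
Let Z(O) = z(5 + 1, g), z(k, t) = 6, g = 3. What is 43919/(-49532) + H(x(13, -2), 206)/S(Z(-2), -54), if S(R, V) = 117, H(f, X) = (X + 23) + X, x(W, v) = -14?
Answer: 5469299/1931748 ≈ 2.8313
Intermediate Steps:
H(f, X) = 23 + 2*X (H(f, X) = (23 + X) + X = 23 + 2*X)
Z(O) = 6
43919/(-49532) + H(x(13, -2), 206)/S(Z(-2), -54) = 43919/(-49532) + (23 + 2*206)/117 = 43919*(-1/49532) + (23 + 412)*(1/117) = -43919/49532 + 435*(1/117) = -43919/49532 + 145/39 = 5469299/1931748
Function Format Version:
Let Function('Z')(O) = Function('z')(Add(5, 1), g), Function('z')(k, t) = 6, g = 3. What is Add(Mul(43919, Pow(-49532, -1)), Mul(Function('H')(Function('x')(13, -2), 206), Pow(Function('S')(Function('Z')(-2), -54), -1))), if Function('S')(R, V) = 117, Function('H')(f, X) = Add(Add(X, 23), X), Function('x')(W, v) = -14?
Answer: Rational(5469299, 1931748) ≈ 2.8313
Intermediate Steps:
Function('H')(f, X) = Add(23, Mul(2, X)) (Function('H')(f, X) = Add(Add(23, X), X) = Add(23, Mul(2, X)))
Function('Z')(O) = 6
Add(Mul(43919, Pow(-49532, -1)), Mul(Function('H')(Function('x')(13, -2), 206), Pow(Function('S')(Function('Z')(-2), -54), -1))) = Add(Mul(43919, Pow(-49532, -1)), Mul(Add(23, Mul(2, 206)), Pow(117, -1))) = Add(Mul(43919, Rational(-1, 49532)), Mul(Add(23, 412), Rational(1, 117))) = Add(Rational(-43919, 49532), Mul(435, Rational(1, 117))) = Add(Rational(-43919, 49532), Rational(145, 39)) = Rational(5469299, 1931748)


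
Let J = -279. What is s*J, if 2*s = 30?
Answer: -4185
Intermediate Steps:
s = 15 (s = (½)*30 = 15)
s*J = 15*(-279) = -4185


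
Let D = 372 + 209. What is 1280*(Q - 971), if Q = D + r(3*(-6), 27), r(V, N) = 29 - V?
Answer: -439040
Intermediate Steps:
D = 581
Q = 628 (Q = 581 + (29 - 3*(-6)) = 581 + (29 - 1*(-18)) = 581 + (29 + 18) = 581 + 47 = 628)
1280*(Q - 971) = 1280*(628 - 971) = 1280*(-343) = -439040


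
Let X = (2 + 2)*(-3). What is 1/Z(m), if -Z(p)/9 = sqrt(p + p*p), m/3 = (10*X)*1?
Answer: -sqrt(3590)/193860 ≈ -0.00030907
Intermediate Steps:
X = -12 (X = 4*(-3) = -12)
m = -360 (m = 3*((10*(-12))*1) = 3*(-120*1) = 3*(-120) = -360)
Z(p) = -9*sqrt(p + p**2) (Z(p) = -9*sqrt(p + p*p) = -9*sqrt(p + p**2))
1/Z(m) = 1/(-9*6*sqrt(3590)) = 1/(-54*sqrt(3590)) = -sqrt(3590)/193860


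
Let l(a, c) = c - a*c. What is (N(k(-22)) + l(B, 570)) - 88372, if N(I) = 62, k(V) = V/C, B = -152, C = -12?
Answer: -1100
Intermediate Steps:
l(a, c) = c - a*c
k(V) = -V/12 (k(V) = V/(-12) = V*(-1/12) = -V/12)
(N(k(-22)) + l(B, 570)) - 88372 = (62 + 570*(1 - 1*(-152))) - 88372 = (62 + 570*(1 + 152)) - 88372 = (62 + 570*153) - 88372 = (62 + 87210) - 88372 = 87272 - 88372 = -1100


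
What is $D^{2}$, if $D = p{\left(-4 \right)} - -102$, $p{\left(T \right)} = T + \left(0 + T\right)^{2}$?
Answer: $12996$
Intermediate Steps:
$p{\left(T \right)} = T + T^{2}$
$D = 114$ ($D = - 4 \left(1 - 4\right) - -102 = \left(-4\right) \left(-3\right) + 102 = 12 + 102 = 114$)
$D^{2} = 114^{2} = 12996$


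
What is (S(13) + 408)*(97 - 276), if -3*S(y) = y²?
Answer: -188845/3 ≈ -62948.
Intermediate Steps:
S(y) = -y²/3
(S(13) + 408)*(97 - 276) = (-⅓*13² + 408)*(97 - 276) = (-⅓*169 + 408)*(-179) = (-169/3 + 408)*(-179) = (1055/3)*(-179) = -188845/3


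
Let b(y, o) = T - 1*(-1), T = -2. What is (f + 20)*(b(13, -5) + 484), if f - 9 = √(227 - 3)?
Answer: 14007 + 1932*√14 ≈ 21236.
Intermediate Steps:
f = 9 + 4*√14 (f = 9 + √(227 - 3) = 9 + √224 = 9 + 4*√14 ≈ 23.967)
b(y, o) = -1 (b(y, o) = -2 - 1*(-1) = -2 + 1 = -1)
(f + 20)*(b(13, -5) + 484) = ((9 + 4*√14) + 20)*(-1 + 484) = (29 + 4*√14)*483 = 14007 + 1932*√14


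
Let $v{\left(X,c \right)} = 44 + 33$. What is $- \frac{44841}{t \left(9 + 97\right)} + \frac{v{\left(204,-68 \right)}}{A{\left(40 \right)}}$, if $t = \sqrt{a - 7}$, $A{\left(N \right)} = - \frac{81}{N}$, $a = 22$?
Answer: $- \frac{3080}{81} - \frac{14947 \sqrt{15}}{530} \approx -147.25$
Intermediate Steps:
$v{\left(X,c \right)} = 77$
$t = \sqrt{15}$ ($t = \sqrt{22 - 7} = \sqrt{15} \approx 3.873$)
$- \frac{44841}{t \left(9 + 97\right)} + \frac{v{\left(204,-68 \right)}}{A{\left(40 \right)}} = - \frac{44841}{\sqrt{15} \left(9 + 97\right)} + \frac{77}{\left(-81\right) \frac{1}{40}} = - \frac{44841}{\sqrt{15} \cdot 106} + \frac{77}{\left(-81\right) \frac{1}{40}} = - \frac{44841}{106 \sqrt{15}} + \frac{77}{- \frac{81}{40}} = - 44841 \frac{\sqrt{15}}{1590} + 77 \left(- \frac{40}{81}\right) = - \frac{14947 \sqrt{15}}{530} - \frac{3080}{81} = - \frac{3080}{81} - \frac{14947 \sqrt{15}}{530}$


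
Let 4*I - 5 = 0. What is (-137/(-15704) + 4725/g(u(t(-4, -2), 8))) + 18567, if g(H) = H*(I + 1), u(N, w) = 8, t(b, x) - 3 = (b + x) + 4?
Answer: 295698605/15704 ≈ 18830.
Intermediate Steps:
I = 5/4 (I = 5/4 + (1/4)*0 = 5/4 + 0 = 5/4 ≈ 1.2500)
t(b, x) = 7 + b + x (t(b, x) = 3 + ((b + x) + 4) = 3 + (4 + b + x) = 7 + b + x)
g(H) = 9*H/4 (g(H) = H*(5/4 + 1) = H*(9/4) = 9*H/4)
(-137/(-15704) + 4725/g(u(t(-4, -2), 8))) + 18567 = (-137/(-15704) + 4725/(((9/4)*8))) + 18567 = (-137*(-1/15704) + 4725/18) + 18567 = (137/15704 + 4725*(1/18)) + 18567 = (137/15704 + 525/2) + 18567 = 4122437/15704 + 18567 = 295698605/15704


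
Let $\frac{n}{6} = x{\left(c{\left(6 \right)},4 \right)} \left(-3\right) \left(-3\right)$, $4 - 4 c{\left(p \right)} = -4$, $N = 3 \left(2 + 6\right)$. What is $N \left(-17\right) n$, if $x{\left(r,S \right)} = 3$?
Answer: $-66096$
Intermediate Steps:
$N = 24$ ($N = 3 \cdot 8 = 24$)
$c{\left(p \right)} = 2$ ($c{\left(p \right)} = 1 - -1 = 1 + 1 = 2$)
$n = 162$ ($n = 6 \cdot 3 \left(-3\right) \left(-3\right) = 6 \left(\left(-9\right) \left(-3\right)\right) = 6 \cdot 27 = 162$)
$N \left(-17\right) n = 24 \left(-17\right) 162 = \left(-408\right) 162 = -66096$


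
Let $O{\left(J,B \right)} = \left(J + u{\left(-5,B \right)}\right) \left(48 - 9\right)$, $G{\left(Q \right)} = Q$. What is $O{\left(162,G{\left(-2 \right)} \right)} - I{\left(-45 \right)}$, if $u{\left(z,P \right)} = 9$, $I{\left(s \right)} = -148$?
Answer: $6817$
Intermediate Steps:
$O{\left(J,B \right)} = 351 + 39 J$ ($O{\left(J,B \right)} = \left(J + 9\right) \left(48 - 9\right) = \left(9 + J\right) 39 = 351 + 39 J$)
$O{\left(162,G{\left(-2 \right)} \right)} - I{\left(-45 \right)} = \left(351 + 39 \cdot 162\right) - -148 = \left(351 + 6318\right) + 148 = 6669 + 148 = 6817$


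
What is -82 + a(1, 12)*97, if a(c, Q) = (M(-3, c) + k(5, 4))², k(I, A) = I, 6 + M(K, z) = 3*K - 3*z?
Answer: 16311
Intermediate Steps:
M(K, z) = -6 - 3*z + 3*K (M(K, z) = -6 + (3*K - 3*z) = -6 + (-3*z + 3*K) = -6 - 3*z + 3*K)
a(c, Q) = (-10 - 3*c)² (a(c, Q) = ((-6 - 3*c + 3*(-3)) + 5)² = ((-6 - 3*c - 9) + 5)² = ((-15 - 3*c) + 5)² = (-10 - 3*c)²)
-82 + a(1, 12)*97 = -82 + (10 + 3*1)²*97 = -82 + (10 + 3)²*97 = -82 + 13²*97 = -82 + 169*97 = -82 + 16393 = 16311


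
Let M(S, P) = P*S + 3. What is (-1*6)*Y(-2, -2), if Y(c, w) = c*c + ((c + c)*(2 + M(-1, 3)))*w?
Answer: -120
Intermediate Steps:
M(S, P) = 3 + P*S
Y(c, w) = c² + 4*c*w (Y(c, w) = c*c + ((c + c)*(2 + (3 + 3*(-1))))*w = c² + ((2*c)*(2 + (3 - 3)))*w = c² + ((2*c)*(2 + 0))*w = c² + ((2*c)*2)*w = c² + (4*c)*w = c² + 4*c*w)
(-1*6)*Y(-2, -2) = (-1*6)*(-2*(-2 + 4*(-2))) = -(-12)*(-2 - 8) = -(-12)*(-10) = -6*20 = -120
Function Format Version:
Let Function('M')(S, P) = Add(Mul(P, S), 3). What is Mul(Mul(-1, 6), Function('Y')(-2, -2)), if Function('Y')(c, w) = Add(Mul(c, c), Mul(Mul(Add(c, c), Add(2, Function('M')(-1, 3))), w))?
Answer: -120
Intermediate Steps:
Function('M')(S, P) = Add(3, Mul(P, S))
Function('Y')(c, w) = Add(Pow(c, 2), Mul(4, c, w)) (Function('Y')(c, w) = Add(Mul(c, c), Mul(Mul(Add(c, c), Add(2, Add(3, Mul(3, -1)))), w)) = Add(Pow(c, 2), Mul(Mul(Mul(2, c), Add(2, Add(3, -3))), w)) = Add(Pow(c, 2), Mul(Mul(Mul(2, c), Add(2, 0)), w)) = Add(Pow(c, 2), Mul(Mul(Mul(2, c), 2), w)) = Add(Pow(c, 2), Mul(Mul(4, c), w)) = Add(Pow(c, 2), Mul(4, c, w)))
Mul(Mul(-1, 6), Function('Y')(-2, -2)) = Mul(Mul(-1, 6), Mul(-2, Add(-2, Mul(4, -2)))) = Mul(-6, Mul(-2, Add(-2, -8))) = Mul(-6, Mul(-2, -10)) = Mul(-6, 20) = -120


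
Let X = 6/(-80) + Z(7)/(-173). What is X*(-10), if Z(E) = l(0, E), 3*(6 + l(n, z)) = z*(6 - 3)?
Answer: 559/692 ≈ 0.80780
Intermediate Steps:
l(n, z) = -6 + z (l(n, z) = -6 + (z*(6 - 3))/3 = -6 + (z*3)/3 = -6 + (3*z)/3 = -6 + z)
Z(E) = -6 + E
X = -559/6920 (X = 6/(-80) + (-6 + 7)/(-173) = 6*(-1/80) + 1*(-1/173) = -3/40 - 1/173 = -559/6920 ≈ -0.080780)
X*(-10) = -559/6920*(-10) = 559/692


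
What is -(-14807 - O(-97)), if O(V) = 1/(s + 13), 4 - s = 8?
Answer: 133264/9 ≈ 14807.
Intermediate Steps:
s = -4 (s = 4 - 1*8 = 4 - 8 = -4)
O(V) = 1/9 (O(V) = 1/(-4 + 13) = 1/9)
-(-14807 - O(-97)) = -(-14807 - 1*1/9) = -(-14807 - 1/9) = -1*(-133264/9) = 133264/9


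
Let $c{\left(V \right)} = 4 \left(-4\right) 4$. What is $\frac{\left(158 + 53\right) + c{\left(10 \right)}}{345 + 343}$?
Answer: $\frac{147}{688} \approx 0.21366$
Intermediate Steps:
$c{\left(V \right)} = -64$ ($c{\left(V \right)} = \left(-16\right) 4 = -64$)
$\frac{\left(158 + 53\right) + c{\left(10 \right)}}{345 + 343} = \frac{\left(158 + 53\right) - 64}{345 + 343} = \frac{211 - 64}{688} = 147 \cdot \frac{1}{688} = \frac{147}{688}$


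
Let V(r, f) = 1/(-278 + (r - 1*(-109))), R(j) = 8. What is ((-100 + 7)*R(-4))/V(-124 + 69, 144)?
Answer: 166656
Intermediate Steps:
V(r, f) = 1/(-169 + r) (V(r, f) = 1/(-278 + (r + 109)) = 1/(-278 + (109 + r)) = 1/(-169 + r))
((-100 + 7)*R(-4))/V(-124 + 69, 144) = ((-100 + 7)*8)/(1/(-169 + (-124 + 69))) = (-93*8)/(1/(-169 - 55)) = -744/(1/(-224)) = -744/(-1/224) = -744*(-224) = 166656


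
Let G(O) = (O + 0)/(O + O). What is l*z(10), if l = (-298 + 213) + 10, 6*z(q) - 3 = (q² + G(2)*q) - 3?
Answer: -2625/2 ≈ -1312.5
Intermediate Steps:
G(O) = ½ (G(O) = O/((2*O)) = O*(1/(2*O)) = ½)
z(q) = q²/6 + q/12 (z(q) = ½ + ((q² + q/2) - 3)/6 = ½ + (-3 + q² + q/2)/6 = ½ + (-½ + q²/6 + q/12) = q²/6 + q/12)
l = -75 (l = -85 + 10 = -75)
l*z(10) = -25*10*(1 + 2*10)/4 = -25*10*(1 + 20)/4 = -25*10*21/4 = -75*35/2 = -2625/2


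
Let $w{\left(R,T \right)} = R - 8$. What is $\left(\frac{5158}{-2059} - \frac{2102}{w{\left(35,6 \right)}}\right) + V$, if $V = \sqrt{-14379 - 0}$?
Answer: $- \frac{4467284}{55593} + i \sqrt{14379} \approx -80.357 + 119.91 i$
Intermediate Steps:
$w{\left(R,T \right)} = -8 + R$
$V = i \sqrt{14379}$ ($V = \sqrt{-14379 + 0} = \sqrt{-14379} = i \sqrt{14379} \approx 119.91 i$)
$\left(\frac{5158}{-2059} - \frac{2102}{w{\left(35,6 \right)}}\right) + V = \left(\frac{5158}{-2059} - \frac{2102}{-8 + 35}\right) + i \sqrt{14379} = \left(5158 \left(- \frac{1}{2059}\right) - \frac{2102}{27}\right) + i \sqrt{14379} = \left(- \frac{5158}{2059} - \frac{2102}{27}\right) + i \sqrt{14379} = - \frac{4467284}{55593} + i \sqrt{14379}$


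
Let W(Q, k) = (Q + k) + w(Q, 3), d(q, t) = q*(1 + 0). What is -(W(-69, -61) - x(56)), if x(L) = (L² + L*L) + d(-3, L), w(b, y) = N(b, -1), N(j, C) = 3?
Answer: 6396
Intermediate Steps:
d(q, t) = q (d(q, t) = q*1 = q)
w(b, y) = 3
W(Q, k) = 3 + Q + k (W(Q, k) = (Q + k) + 3 = 3 + Q + k)
x(L) = -3 + 2*L² (x(L) = (L² + L*L) - 3 = (L² + L²) - 3 = 2*L² - 3 = -3 + 2*L²)
-(W(-69, -61) - x(56)) = -((3 - 69 - 61) - (-3 + 2*56²)) = -(-127 - (-3 + 2*3136)) = -(-127 - (-3 + 6272)) = -(-127 - 1*6269) = -(-127 - 6269) = -1*(-6396) = 6396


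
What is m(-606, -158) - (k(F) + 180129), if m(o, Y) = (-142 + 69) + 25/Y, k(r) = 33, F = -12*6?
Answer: -28477155/158 ≈ -1.8024e+5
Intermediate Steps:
F = -72
m(o, Y) = -73 + 25/Y
m(-606, -158) - (k(F) + 180129) = (-73 + 25/(-158)) - (33 + 180129) = (-73 + 25*(-1/158)) - 1*180162 = (-73 - 25/158) - 180162 = -11559/158 - 180162 = -28477155/158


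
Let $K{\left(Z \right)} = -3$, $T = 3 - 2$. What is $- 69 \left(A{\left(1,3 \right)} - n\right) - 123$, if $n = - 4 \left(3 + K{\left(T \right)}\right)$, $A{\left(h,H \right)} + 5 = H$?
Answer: $15$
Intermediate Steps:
$T = 1$ ($T = 3 - 2 = 1$)
$A{\left(h,H \right)} = -5 + H$
$n = 0$ ($n = - 4 \left(3 - 3\right) = \left(-4\right) 0 = 0$)
$- 69 \left(A{\left(1,3 \right)} - n\right) - 123 = - 69 \left(\left(-5 + 3\right) - 0\right) - 123 = - 69 \left(-2 + 0\right) - 123 = \left(-69\right) \left(-2\right) - 123 = 138 - 123 = 15$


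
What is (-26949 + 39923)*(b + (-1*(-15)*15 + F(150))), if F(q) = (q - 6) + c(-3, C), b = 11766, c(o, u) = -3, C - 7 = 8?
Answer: 157400568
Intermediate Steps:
C = 15 (C = 7 + 8 = 15)
F(q) = -9 + q (F(q) = (q - 6) - 3 = (-6 + q) - 3 = -9 + q)
(-26949 + 39923)*(b + (-1*(-15)*15 + F(150))) = (-26949 + 39923)*(11766 + (-1*(-15)*15 + (-9 + 150))) = 12974*(11766 + (15*15 + 141)) = 12974*(11766 + (225 + 141)) = 12974*(11766 + 366) = 12974*12132 = 157400568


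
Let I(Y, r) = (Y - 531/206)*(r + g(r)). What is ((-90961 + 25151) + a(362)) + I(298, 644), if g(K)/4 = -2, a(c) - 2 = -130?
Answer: 12560912/103 ≈ 1.2195e+5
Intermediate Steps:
a(c) = -128 (a(c) = 2 - 130 = -128)
g(K) = -8 (g(K) = 4*(-2) = -8)
I(Y, r) = (-8 + r)*(-531/206 + Y) (I(Y, r) = (Y - 531/206)*(r - 8) = (Y - 531*1/206)*(-8 + r) = (Y - 531/206)*(-8 + r) = (-531/206 + Y)*(-8 + r) = (-8 + r)*(-531/206 + Y))
((-90961 + 25151) + a(362)) + I(298, 644) = ((-90961 + 25151) - 128) + (2124/103 - 8*298 - 531/206*644 + 298*644) = (-65810 - 128) + (2124/103 - 2384 - 170982/103 + 191912) = -65938 + 19352526/103 = 12560912/103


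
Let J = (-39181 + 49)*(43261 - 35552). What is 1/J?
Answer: -1/301668588 ≈ -3.3149e-9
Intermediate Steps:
J = -301668588 (J = -39132*7709 = -301668588)
1/J = 1/(-301668588) = -1/301668588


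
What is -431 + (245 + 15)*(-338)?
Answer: -88311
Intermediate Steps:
-431 + (245 + 15)*(-338) = -431 + 260*(-338) = -431 - 87880 = -88311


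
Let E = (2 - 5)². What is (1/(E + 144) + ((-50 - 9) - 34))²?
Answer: 202435984/23409 ≈ 8647.8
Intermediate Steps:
E = 9 (E = (-3)² = 9)
(1/(E + 144) + ((-50 - 9) - 34))² = (1/(9 + 144) + ((-50 - 9) - 34))² = (1/153 + (-59 - 34))² = (1/153 - 93)² = (-14228/153)² = 202435984/23409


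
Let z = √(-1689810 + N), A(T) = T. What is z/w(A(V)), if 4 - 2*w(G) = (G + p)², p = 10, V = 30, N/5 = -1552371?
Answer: -I*√1050185/266 ≈ -3.8526*I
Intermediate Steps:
N = -7761855 (N = 5*(-1552371) = -7761855)
z = 3*I*√1050185 (z = √(-1689810 - 7761855) = √(-9451665) = 3*I*√1050185 ≈ 3074.4*I)
w(G) = 2 - (10 + G)²/2 (w(G) = 2 - (G + 10)²/2 = 2 - (10 + G)²/2)
z/w(A(V)) = (3*I*√1050185)/(2 - (10 + 30)²/2) = (3*I*√1050185)/(2 - ½*40²) = (3*I*√1050185)/(2 - ½*1600) = (3*I*√1050185)/(2 - 800) = (3*I*√1050185)/(-798) = (3*I*√1050185)*(-1/798) = -I*√1050185/266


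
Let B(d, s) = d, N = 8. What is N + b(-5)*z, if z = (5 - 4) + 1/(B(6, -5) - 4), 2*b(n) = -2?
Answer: 13/2 ≈ 6.5000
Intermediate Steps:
b(n) = -1 (b(n) = (1/2)*(-2) = -1)
z = 3/2 (z = (5 - 4) + 1/(6 - 4) = 1 + 1/2 = 3/2 ≈ 1.5000)
N + b(-5)*z = 8 - 1*3/2 = 8 - 3/2 = 13/2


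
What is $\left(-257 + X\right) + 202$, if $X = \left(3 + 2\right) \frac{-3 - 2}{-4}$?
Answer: $- \frac{195}{4} \approx -48.75$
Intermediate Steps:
$X = \frac{25}{4}$ ($X = 5 \left(\left(- \frac{1}{4}\right) \left(-5\right)\right) = 5 \cdot \frac{5}{4} = \frac{25}{4} \approx 6.25$)
$\left(-257 + X\right) + 202 = \left(-257 + \frac{25}{4}\right) + 202 = - \frac{1003}{4} + 202 = - \frac{195}{4}$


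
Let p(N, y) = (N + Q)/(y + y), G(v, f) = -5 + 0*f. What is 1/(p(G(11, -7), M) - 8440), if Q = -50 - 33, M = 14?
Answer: -7/59102 ≈ -0.00011844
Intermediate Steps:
Q = -83
G(v, f) = -5 (G(v, f) = -5 + 0 = -5)
p(N, y) = (-83 + N)/(2*y) (p(N, y) = (N - 83)/(y + y) = (-83 + N)/((2*y)) = (-83 + N)*(1/(2*y)) = (-83 + N)/(2*y))
1/(p(G(11, -7), M) - 8440) = 1/((½)*(-83 - 5)/14 - 8440) = 1/((½)*(1/14)*(-88) - 8440) = 1/(-22/7 - 8440) = 1/(-59102/7) = -7/59102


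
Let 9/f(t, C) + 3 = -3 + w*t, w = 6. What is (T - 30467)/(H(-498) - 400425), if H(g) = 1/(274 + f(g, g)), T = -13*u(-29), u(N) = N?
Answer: 8228080410/109495814827 ≈ 0.075145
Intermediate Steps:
f(t, C) = 9/(-6 + 6*t) (f(t, C) = 9/(-3 + (-3 + 6*t)) = 9/(-6 + 6*t))
T = 377 (T = -13*(-29) = 377)
H(g) = 1/(274 + 3/(2*(-1 + g)))
(T - 30467)/(H(-498) - 400425) = (377 - 30467)/(2*(-1 - 498)/(-545 + 548*(-498)) - 400425) = -30090/(2*(-499)/(-545 - 272904) - 400425) = -30090/(2*(-499)/(-273449) - 400425) = -30090/(2*(-1/273449)*(-499) - 400425) = -30090/(998/273449 - 400425) = -30090/(-109495814827/273449) = -30090*(-273449/109495814827) = 8228080410/109495814827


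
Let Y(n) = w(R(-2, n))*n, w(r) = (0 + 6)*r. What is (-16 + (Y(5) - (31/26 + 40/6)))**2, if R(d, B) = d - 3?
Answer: 183900721/6084 ≈ 30227.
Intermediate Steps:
R(d, B) = -3 + d
w(r) = 6*r
Y(n) = -30*n (Y(n) = (6*(-3 - 2))*n = (6*(-5))*n = -30*n)
(-16 + (Y(5) - (31/26 + 40/6)))**2 = (-16 + (-30*5 - (31/26 + 40/6)))**2 = (-16 + (-150 - (31*(1/26) + 40*(1/6))))**2 = (-16 + (-150 - (31/26 + 20/3)))**2 = (-16 + (-150 - 1*613/78))**2 = (-16 + (-150 - 613/78))**2 = (-16 - 12313/78)**2 = (-13561/78)**2 = 183900721/6084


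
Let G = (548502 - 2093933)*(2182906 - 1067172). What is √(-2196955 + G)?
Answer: I*√1724292108309 ≈ 1.3131e+6*I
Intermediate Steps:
G = -1724289911354 (G = -1545431*1115734 = -1724289911354)
√(-2196955 + G) = √(-2196955 - 1724289911354) = √(-1724292108309) = I*√1724292108309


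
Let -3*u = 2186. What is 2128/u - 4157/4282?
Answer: -18211745/4680226 ≈ -3.8912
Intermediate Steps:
u = -2186/3 (u = -⅓*2186 = -2186/3 ≈ -728.67)
2128/u - 4157/4282 = 2128/(-2186/3) - 4157/4282 = 2128*(-3/2186) - 4157*1/4282 = -3192/1093 - 4157/4282 = -18211745/4680226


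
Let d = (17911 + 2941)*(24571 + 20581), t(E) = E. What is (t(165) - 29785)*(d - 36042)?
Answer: -27886443944440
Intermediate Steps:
d = 941509504 (d = 20852*45152 = 941509504)
(t(165) - 29785)*(d - 36042) = (165 - 29785)*(941509504 - 36042) = -29620*941473462 = -27886443944440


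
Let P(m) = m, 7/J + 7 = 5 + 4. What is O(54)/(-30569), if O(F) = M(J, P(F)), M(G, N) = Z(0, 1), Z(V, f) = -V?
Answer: 0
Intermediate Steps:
J = 7/2 (J = 7/(-7 + (5 + 4)) = 7/(-7 + 9) = 7/2 ≈ 3.5000)
M(G, N) = 0 (M(G, N) = -1*0 = 0)
O(F) = 0
O(54)/(-30569) = 0/(-30569) = 0*(-1/30569) = 0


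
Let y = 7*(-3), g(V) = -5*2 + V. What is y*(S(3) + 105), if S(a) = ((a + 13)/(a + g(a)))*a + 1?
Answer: -1974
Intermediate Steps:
g(V) = -10 + V
y = -21
S(a) = 1 + a*(13 + a)/(-10 + 2*a) (S(a) = ((a + 13)/(a + (-10 + a)))*a + 1 = ((13 + a)/(-10 + 2*a))*a + 1 = a*(13 + a)/(-10 + 2*a) + 1 = 1 + a*(13 + a)/(-10 + 2*a))
y*(S(3) + 105) = -21*((-10 + 3**2 + 15*3)/(2*(-5 + 3)) + 105) = -21*((1/2)*(-10 + 9 + 45)/(-2) + 105) = -21*((1/2)*(-1/2)*44 + 105) = -21*(-11 + 105) = -21*94 = -1974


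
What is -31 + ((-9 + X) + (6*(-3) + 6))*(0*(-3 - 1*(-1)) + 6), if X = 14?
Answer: -73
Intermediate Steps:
-31 + ((-9 + X) + (6*(-3) + 6))*(0*(-3 - 1*(-1)) + 6) = -31 + ((-9 + 14) + (6*(-3) + 6))*(0*(-3 - 1*(-1)) + 6) = -31 + (5 + (-18 + 6))*(0*(-3 + 1) + 6) = -31 + (5 - 12)*(0*(-2) + 6) = -31 - 7*(0 + 6) = -31 - 7*6 = -31 - 42 = -73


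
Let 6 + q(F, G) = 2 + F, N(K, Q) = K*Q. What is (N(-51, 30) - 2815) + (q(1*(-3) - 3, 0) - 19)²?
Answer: -3504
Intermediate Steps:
q(F, G) = -4 + F (q(F, G) = -6 + (2 + F) = -4 + F)
(N(-51, 30) - 2815) + (q(1*(-3) - 3, 0) - 19)² = (-51*30 - 2815) + ((-4 + (1*(-3) - 3)) - 19)² = (-1530 - 2815) + ((-4 + (-3 - 3)) - 19)² = -4345 + ((-4 - 6) - 19)² = -4345 + (-10 - 19)² = -4345 + (-29)² = -4345 + 841 = -3504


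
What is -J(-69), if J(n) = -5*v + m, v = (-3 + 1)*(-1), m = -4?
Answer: 14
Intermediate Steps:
v = 2 (v = -2*(-1) = 2)
J(n) = -14 (J(n) = -5*2 - 4 = -10 - 4 = -14)
-J(-69) = -1*(-14) = 14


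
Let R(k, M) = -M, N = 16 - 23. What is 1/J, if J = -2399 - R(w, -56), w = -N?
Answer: -1/2455 ≈ -0.00040733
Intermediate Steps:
N = -7
w = 7 (w = -1*(-7) = 7)
J = -2455 (J = -2399 - (-1)*(-56) = -2399 - 1*56 = -2399 - 56 = -2455)
1/J = 1/(-2455) = -1/2455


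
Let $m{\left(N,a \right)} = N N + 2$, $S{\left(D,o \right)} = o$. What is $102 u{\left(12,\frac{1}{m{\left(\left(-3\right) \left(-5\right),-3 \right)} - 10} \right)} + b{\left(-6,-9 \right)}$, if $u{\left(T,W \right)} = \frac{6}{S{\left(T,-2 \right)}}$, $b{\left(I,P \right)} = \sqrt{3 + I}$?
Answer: $-306 + i \sqrt{3} \approx -306.0 + 1.732 i$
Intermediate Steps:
$m{\left(N,a \right)} = 2 + N^{2}$ ($m{\left(N,a \right)} = N^{2} + 2 = 2 + N^{2}$)
$u{\left(T,W \right)} = -3$ ($u{\left(T,W \right)} = \frac{6}{-2} = 6 \left(- \frac{1}{2}\right) = -3$)
$102 u{\left(12,\frac{1}{m{\left(\left(-3\right) \left(-5\right),-3 \right)} - 10} \right)} + b{\left(-6,-9 \right)} = 102 \left(-3\right) + \sqrt{3 - 6} = -306 + \sqrt{-3} = -306 + i \sqrt{3}$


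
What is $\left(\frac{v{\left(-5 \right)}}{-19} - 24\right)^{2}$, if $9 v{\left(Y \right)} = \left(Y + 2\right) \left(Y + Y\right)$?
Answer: $\frac{1898884}{3249} \approx 584.45$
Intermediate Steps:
$v{\left(Y \right)} = \frac{2 Y \left(2 + Y\right)}{9}$ ($v{\left(Y \right)} = \frac{\left(Y + 2\right) \left(Y + Y\right)}{9} = \frac{\left(2 + Y\right) 2 Y}{9} = \frac{2 Y \left(2 + Y\right)}{9}$)
$\left(\frac{v{\left(-5 \right)}}{-19} - 24\right)^{2} = \left(\frac{\frac{2}{9} \left(-5\right) \left(2 - 5\right)}{-19} - 24\right)^{2} = \left(\frac{2}{9} \left(-5\right) \left(-3\right) \left(- \frac{1}{19}\right) - 24\right)^{2} = \left(\frac{10}{3} \left(- \frac{1}{19}\right) - 24\right)^{2} = \left(- \frac{10}{57} - 24\right)^{2} = \left(- \frac{1378}{57}\right)^{2} = \frac{1898884}{3249}$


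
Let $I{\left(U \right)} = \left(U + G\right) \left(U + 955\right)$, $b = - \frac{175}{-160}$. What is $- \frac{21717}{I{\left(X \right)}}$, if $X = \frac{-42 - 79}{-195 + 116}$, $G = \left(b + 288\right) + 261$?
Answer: $- \frac{2168572752}{52688733547} \approx -0.041158$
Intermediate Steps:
$b = \frac{35}{32}$ ($b = \left(-175\right) \left(- \frac{1}{160}\right) = \frac{35}{32} \approx 1.0938$)
$G = \frac{17603}{32}$ ($G = \left(\frac{35}{32} + 288\right) + 261 = \frac{9251}{32} + 261 = \frac{17603}{32} \approx 550.09$)
$X = \frac{121}{79}$ ($X = - \frac{121}{-79} = \left(-121\right) \left(- \frac{1}{79}\right) = \frac{121}{79} \approx 1.5316$)
$I{\left(U \right)} = \left(955 + U\right) \left(\frac{17603}{32} + U\right)$ ($I{\left(U \right)} = \left(U + \frac{17603}{32}\right) \left(U + 955\right) = \left(\frac{17603}{32} + U\right) \left(955 + U\right) = \left(955 + U\right) \left(\frac{17603}{32} + U\right)$)
$- \frac{21717}{I{\left(X \right)}} = - \frac{21717}{\frac{16810865}{32} + \left(\frac{121}{79}\right)^{2} + \frac{48163}{32} \cdot \frac{121}{79}} = - \frac{21717}{\frac{16810865}{32} + \frac{14641}{6241} + \frac{5827723}{2528}} = - \frac{21717}{\frac{52688733547}{99856}} = \left(-21717\right) \frac{99856}{52688733547} = - \frac{2168572752}{52688733547}$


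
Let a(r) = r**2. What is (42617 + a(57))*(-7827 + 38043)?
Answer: 1385887056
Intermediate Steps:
(42617 + a(57))*(-7827 + 38043) = (42617 + 57**2)*(-7827 + 38043) = (42617 + 3249)*30216 = 45866*30216 = 1385887056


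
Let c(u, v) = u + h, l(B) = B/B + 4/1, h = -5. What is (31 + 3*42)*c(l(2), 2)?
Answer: 0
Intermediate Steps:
l(B) = 5 (l(B) = 1 + 4*1 = 1 + 4 = 5)
c(u, v) = -5 + u (c(u, v) = u - 5 = -5 + u)
(31 + 3*42)*c(l(2), 2) = (31 + 3*42)*(-5 + 5) = (31 + 126)*0 = 157*0 = 0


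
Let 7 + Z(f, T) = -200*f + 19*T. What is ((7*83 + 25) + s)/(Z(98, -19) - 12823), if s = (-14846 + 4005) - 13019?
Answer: 2114/2981 ≈ 0.70916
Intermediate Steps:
s = -23860 (s = -10841 - 13019 = -23860)
Z(f, T) = -7 - 200*f + 19*T (Z(f, T) = -7 + (-200*f + 19*T) = -7 - 200*f + 19*T)
((7*83 + 25) + s)/(Z(98, -19) - 12823) = ((7*83 + 25) - 23860)/((-7 - 200*98 + 19*(-19)) - 12823) = ((581 + 25) - 23860)/((-7 - 19600 - 361) - 12823) = (606 - 23860)/(-19968 - 12823) = -23254/(-32791) = -23254*(-1/32791) = 2114/2981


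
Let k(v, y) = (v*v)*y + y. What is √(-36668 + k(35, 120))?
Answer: 2*√27613 ≈ 332.34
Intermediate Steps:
k(v, y) = y + y*v² (k(v, y) = v²*y + y = y*v² + y = y + y*v²)
√(-36668 + k(35, 120)) = √(-36668 + 120*(1 + 35²)) = √(-36668 + 120*(1 + 1225)) = √(-36668 + 120*1226) = √(-36668 + 147120) = √110452 = 2*√27613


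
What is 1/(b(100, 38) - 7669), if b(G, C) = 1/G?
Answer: -100/766899 ≈ -0.00013040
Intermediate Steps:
1/(b(100, 38) - 7669) = 1/(1/100 - 7669) = 1/(-766899/100) = -100/766899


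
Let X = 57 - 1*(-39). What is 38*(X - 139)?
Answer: -1634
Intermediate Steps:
X = 96 (X = 57 + 39 = 96)
38*(X - 139) = 38*(96 - 139) = 38*(-43) = -1634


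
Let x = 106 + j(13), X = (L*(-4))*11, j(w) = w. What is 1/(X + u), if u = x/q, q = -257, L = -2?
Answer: 257/22497 ≈ 0.011424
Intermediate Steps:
X = 88 (X = -2*(-4)*11 = 8*11 = 88)
x = 119 (x = 106 + 13 = 119)
u = -119/257 (u = 119/(-257) = 119*(-1/257) = -119/257 ≈ -0.46304)
1/(X + u) = 1/(88 - 119/257) = 1/(22497/257) = 257/22497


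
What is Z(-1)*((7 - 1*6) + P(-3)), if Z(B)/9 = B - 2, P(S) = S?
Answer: 54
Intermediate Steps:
Z(B) = -18 + 9*B (Z(B) = 9*(B - 2) = 9*(-2 + B) = -18 + 9*B)
Z(-1)*((7 - 1*6) + P(-3)) = (-18 + 9*(-1))*((7 - 1*6) - 3) = (-18 - 9)*((7 - 6) - 3) = -27*(1 - 3) = -27*(-2) = 54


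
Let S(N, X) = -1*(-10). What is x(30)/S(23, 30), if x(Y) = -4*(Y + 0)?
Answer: -12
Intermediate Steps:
S(N, X) = 10
x(Y) = -4*Y
x(30)/S(23, 30) = -4*30/10 = -120*⅒ = -12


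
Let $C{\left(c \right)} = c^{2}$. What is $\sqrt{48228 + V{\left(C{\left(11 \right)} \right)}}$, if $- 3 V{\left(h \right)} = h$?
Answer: $\frac{\sqrt{433689}}{3} \approx 219.52$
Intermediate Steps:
$V{\left(h \right)} = - \frac{h}{3}$
$\sqrt{48228 + V{\left(C{\left(11 \right)} \right)}} = \sqrt{48228 - \frac{11^{2}}{3}} = \sqrt{48228 - \frac{121}{3}} = \sqrt{\frac{144563}{3}} = \frac{\sqrt{433689}}{3}$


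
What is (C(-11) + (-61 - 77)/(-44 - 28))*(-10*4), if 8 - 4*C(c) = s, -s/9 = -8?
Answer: 1690/3 ≈ 563.33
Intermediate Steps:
s = 72 (s = -9*(-8) = 72)
C(c) = -16 (C(c) = 2 - ¼*72 = 2 - 18 = -16)
(C(-11) + (-61 - 77)/(-44 - 28))*(-10*4) = (-16 + (-61 - 77)/(-44 - 28))*(-10*4) = (-16 - 138/(-72))*(-40) = (-16 - 138*(-1/72))*(-40) = (-16 + 23/12)*(-40) = -169/12*(-40) = 1690/3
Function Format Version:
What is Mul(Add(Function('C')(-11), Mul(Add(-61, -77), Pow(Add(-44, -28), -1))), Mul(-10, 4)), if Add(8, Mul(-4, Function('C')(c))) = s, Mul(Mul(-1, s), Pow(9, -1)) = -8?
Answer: Rational(1690, 3) ≈ 563.33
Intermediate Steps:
s = 72 (s = Mul(-9, -8) = 72)
Function('C')(c) = -16 (Function('C')(c) = Add(2, Mul(Rational(-1, 4), 72)) = Add(2, -18) = -16)
Mul(Add(Function('C')(-11), Mul(Add(-61, -77), Pow(Add(-44, -28), -1))), Mul(-10, 4)) = Mul(Add(-16, Mul(Add(-61, -77), Pow(Add(-44, -28), -1))), Mul(-10, 4)) = Mul(Add(-16, Mul(-138, Pow(-72, -1))), -40) = Mul(Add(-16, Mul(-138, Rational(-1, 72))), -40) = Mul(Add(-16, Rational(23, 12)), -40) = Mul(Rational(-169, 12), -40) = Rational(1690, 3)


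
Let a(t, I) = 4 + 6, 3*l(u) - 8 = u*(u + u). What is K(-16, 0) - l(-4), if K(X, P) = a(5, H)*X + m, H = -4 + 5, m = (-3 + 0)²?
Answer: -493/3 ≈ -164.33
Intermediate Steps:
m = 9 (m = (-3)² = 9)
l(u) = 8/3 + 2*u²/3 (l(u) = 8/3 + (u*(u + u))/3 = 8/3 + (u*(2*u))/3 = 8/3 + (2*u²)/3 = 8/3 + 2*u²/3)
H = 1
a(t, I) = 10
K(X, P) = 9 + 10*X (K(X, P) = 10*X + 9 = 9 + 10*X)
K(-16, 0) - l(-4) = (9 + 10*(-16)) - (8/3 + (⅔)*(-4)²) = (9 - 160) - (8/3 + (⅔)*16) = -151 - (8/3 + 32/3) = -151 - 1*40/3 = -151 - 40/3 = -493/3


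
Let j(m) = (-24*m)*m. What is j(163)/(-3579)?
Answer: 212552/1193 ≈ 178.17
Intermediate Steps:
j(m) = -24*m**2
j(163)/(-3579) = -24*163**2/(-3579) = -24*26569*(-1/3579) = -637656*(-1/3579) = 212552/1193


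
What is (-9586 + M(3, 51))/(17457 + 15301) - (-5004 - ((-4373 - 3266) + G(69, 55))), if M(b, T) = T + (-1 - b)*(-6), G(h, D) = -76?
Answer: -88816449/32758 ≈ -2711.3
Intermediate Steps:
M(b, T) = 6 + T + 6*b (M(b, T) = T + (6 + 6*b) = 6 + T + 6*b)
(-9586 + M(3, 51))/(17457 + 15301) - (-5004 - ((-4373 - 3266) + G(69, 55))) = (-9586 + (6 + 51 + 6*3))/(17457 + 15301) - (-5004 - ((-4373 - 3266) - 76)) = (-9586 + (6 + 51 + 18))/32758 - (-5004 - (-7639 - 76)) = (-9586 + 75)*(1/32758) - (-5004 - 1*(-7715)) = -9511*1/32758 - (-5004 + 7715) = -9511/32758 - 1*2711 = -9511/32758 - 2711 = -88816449/32758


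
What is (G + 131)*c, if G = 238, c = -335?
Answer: -123615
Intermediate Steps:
(G + 131)*c = (238 + 131)*(-335) = 369*(-335) = -123615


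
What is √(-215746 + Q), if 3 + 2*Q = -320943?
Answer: I*√376219 ≈ 613.37*I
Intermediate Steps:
Q = -160473 (Q = -3/2 + (½)*(-320943) = -3/2 - 320943/2 = -160473)
√(-215746 + Q) = √(-215746 - 160473) = √(-376219) = I*√376219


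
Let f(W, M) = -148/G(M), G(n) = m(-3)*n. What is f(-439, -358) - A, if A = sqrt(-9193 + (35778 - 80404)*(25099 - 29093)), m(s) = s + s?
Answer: -37/537 - sqrt(178227051) ≈ -13350.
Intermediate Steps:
m(s) = 2*s
A = sqrt(178227051) (A = sqrt(-9193 - 44626*(-3994)) = sqrt(-9193 + 178236244) = sqrt(178227051) ≈ 13350.)
G(n) = -6*n (G(n) = (2*(-3))*n = -6*n)
f(W, M) = 74/(3*M) (f(W, M) = -148*(-1/(6*M)) = -(-74)/(3*M) = 74/(3*M))
f(-439, -358) - A = (74/3)/(-358) - sqrt(178227051) = (74/3)*(-1/358) - sqrt(178227051) = -37/537 - sqrt(178227051)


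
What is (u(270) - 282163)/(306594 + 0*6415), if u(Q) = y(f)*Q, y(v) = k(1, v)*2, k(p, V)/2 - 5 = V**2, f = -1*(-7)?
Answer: -223843/306594 ≈ -0.73010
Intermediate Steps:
f = 7
k(p, V) = 10 + 2*V**2
y(v) = 20 + 4*v**2 (y(v) = (10 + 2*v**2)*2 = 20 + 4*v**2)
u(Q) = 216*Q (u(Q) = (20 + 4*7**2)*Q = (20 + 4*49)*Q = (20 + 196)*Q = 216*Q)
(u(270) - 282163)/(306594 + 0*6415) = (216*270 - 282163)/(306594 + 0*6415) = (58320 - 282163)/(306594 + 0) = -223843/306594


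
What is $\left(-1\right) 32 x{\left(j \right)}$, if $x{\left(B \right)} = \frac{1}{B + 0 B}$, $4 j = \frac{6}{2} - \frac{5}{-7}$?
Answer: $- \frac{448}{13} \approx -34.462$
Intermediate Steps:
$j = \frac{13}{14}$ ($j = \frac{\frac{6}{2} - \frac{5}{-7}}{4} = \frac{6 \cdot \frac{1}{2} - - \frac{5}{7}}{4} = \frac{3 + \frac{5}{7}}{4} = \frac{1}{4} \cdot \frac{26}{7} = \frac{13}{14} \approx 0.92857$)
$x{\left(B \right)} = \frac{1}{B}$ ($x{\left(B \right)} = \frac{1}{B + 0} = \frac{1}{B}$)
$\left(-1\right) 32 x{\left(j \right)} = \frac{\left(-1\right) 32}{\frac{13}{14}} = \left(-32\right) \frac{14}{13} = - \frac{448}{13}$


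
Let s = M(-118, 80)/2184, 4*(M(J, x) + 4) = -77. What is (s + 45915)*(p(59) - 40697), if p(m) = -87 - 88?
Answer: -52545848457/28 ≈ -1.8766e+9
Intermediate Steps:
M(J, x) = -93/4 (M(J, x) = -4 + (1/4)*(-77) = -4 - 77/4 = -93/4)
p(m) = -175
s = -31/2912 (s = -93/4/2184 = -93/4*1/2184 = -31/2912 ≈ -0.010646)
(s + 45915)*(p(59) - 40697) = (-31/2912 + 45915)*(-175 - 40697) = (133704449/2912)*(-40872) = -52545848457/28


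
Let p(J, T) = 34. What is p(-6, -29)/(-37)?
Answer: -34/37 ≈ -0.91892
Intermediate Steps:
p(-6, -29)/(-37) = 34/(-37) = 34*(-1/37) = -34/37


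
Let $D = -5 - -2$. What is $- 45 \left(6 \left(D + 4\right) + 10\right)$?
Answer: $-720$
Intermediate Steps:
$D = -3$ ($D = -5 + 2 = -3$)
$- 45 \left(6 \left(D + 4\right) + 10\right) = - 45 \left(6 \left(-3 + 4\right) + 10\right) = - 45 \left(6 \cdot 1 + 10\right) = - 45 \left(6 + 10\right) = \left(-45\right) 16 = -720$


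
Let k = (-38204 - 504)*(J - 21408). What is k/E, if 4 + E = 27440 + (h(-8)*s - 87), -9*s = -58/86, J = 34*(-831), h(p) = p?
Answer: 743936561352/10583831 ≈ 70290.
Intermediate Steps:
J = -28254
s = 29/387 (s = -(-58)/(9*86) = -1/9*(-29/43) = 29/387 ≈ 0.074935)
k = 1922316696 (k = (-38204 - 504)*(-28254 - 21408) = -38708*(-49662) = 1922316696)
E = 10583831/387 (E = -4 + (27440 + (-8*29/387 - 87)) = -4 + (27440 + (-232/387 - 87)) = -4 + (27440 - 33901/387) = -4 + 10585379/387 = 10583831/387 ≈ 27348.)
k/E = 1922316696/(10583831/387) = 1922316696*(387/10583831) = 743936561352/10583831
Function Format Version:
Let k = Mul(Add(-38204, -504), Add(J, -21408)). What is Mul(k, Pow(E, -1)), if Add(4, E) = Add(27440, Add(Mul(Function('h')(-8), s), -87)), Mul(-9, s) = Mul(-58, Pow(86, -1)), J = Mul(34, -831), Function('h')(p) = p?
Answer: Rational(743936561352, 10583831) ≈ 70290.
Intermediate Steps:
J = -28254
s = Rational(29, 387) (s = Mul(Rational(-1, 9), Mul(-58, Pow(86, -1))) = Mul(Rational(-1, 9), Mul(-58, Rational(1, 86))) = Mul(Rational(-1, 9), Rational(-29, 43)) = Rational(29, 387) ≈ 0.074935)
k = 1922316696 (k = Mul(Add(-38204, -504), Add(-28254, -21408)) = Mul(-38708, -49662) = 1922316696)
E = Rational(10583831, 387) (E = Add(-4, Add(27440, Add(Mul(-8, Rational(29, 387)), -87))) = Add(-4, Add(27440, Add(Rational(-232, 387), -87))) = Add(-4, Add(27440, Rational(-33901, 387))) = Add(-4, Rational(10585379, 387)) = Rational(10583831, 387) ≈ 27348.)
Mul(k, Pow(E, -1)) = Mul(1922316696, Pow(Rational(10583831, 387), -1)) = Mul(1922316696, Rational(387, 10583831)) = Rational(743936561352, 10583831)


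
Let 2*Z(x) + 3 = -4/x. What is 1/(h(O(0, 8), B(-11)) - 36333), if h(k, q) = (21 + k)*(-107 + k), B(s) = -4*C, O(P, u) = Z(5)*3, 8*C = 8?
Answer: -100/3805731 ≈ -2.6276e-5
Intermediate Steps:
C = 1 (C = (⅛)*8 = 1)
Z(x) = -3/2 - 2/x (Z(x) = -3/2 + (-4/x)/2 = -3/2 - 2/x)
O(P, u) = -57/10 (O(P, u) = (-3/2 - 2/5)*3 = (-3/2 - 2*⅕)*3 = (-3/2 - ⅖)*3 = -19/10*3 = -57/10)
B(s) = -4 (B(s) = -4*1 = -4)
h(k, q) = (-107 + k)*(21 + k)
1/(h(O(0, 8), B(-11)) - 36333) = 1/((-2247 + (-57/10)² - 86*(-57/10)) - 36333) = 1/((-2247 + 3249/100 + 2451/5) - 36333) = 1/(-172431/100 - 36333) = 1/(-3805731/100) = -100/3805731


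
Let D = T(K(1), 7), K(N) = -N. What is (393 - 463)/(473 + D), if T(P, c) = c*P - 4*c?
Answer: -35/219 ≈ -0.15982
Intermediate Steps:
T(P, c) = -4*c + P*c (T(P, c) = P*c - 4*c = -4*c + P*c)
D = -35 (D = 7*(-4 - 1*1) = 7*(-4 - 1) = 7*(-5) = -35)
(393 - 463)/(473 + D) = (393 - 463)/(473 - 35) = -70/438 = -70*1/438 = -35/219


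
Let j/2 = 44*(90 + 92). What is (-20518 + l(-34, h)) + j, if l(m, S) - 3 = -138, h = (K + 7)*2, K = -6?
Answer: -4637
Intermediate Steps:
h = 2 (h = (-6 + 7)*2 = 1*2 = 2)
j = 16016 (j = 2*(44*(90 + 92)) = 2*(44*182) = 2*8008 = 16016)
l(m, S) = -135 (l(m, S) = 3 - 138 = -135)
(-20518 + l(-34, h)) + j = (-20518 - 135) + 16016 = -20653 + 16016 = -4637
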